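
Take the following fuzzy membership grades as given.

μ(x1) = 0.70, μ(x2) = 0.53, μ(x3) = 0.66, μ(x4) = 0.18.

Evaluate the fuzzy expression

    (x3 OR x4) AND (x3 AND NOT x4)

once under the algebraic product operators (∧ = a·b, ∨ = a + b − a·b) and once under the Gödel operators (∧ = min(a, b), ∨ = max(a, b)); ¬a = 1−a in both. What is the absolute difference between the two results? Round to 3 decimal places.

0.270

Under algebraic product:
  x3 OR x4 = a + b − a·b on (0.6600, 0.1800) = 0.7212
  NOT x4 = 1 − 0.1800 = 0.8200
  x3 AND NOT x4 = a·b on (0.6600, 0.8200) = 0.5412
  (x3 OR x4) AND (x3 AND NOT x4) = a·b on (0.7212, 0.5412) = 0.3903
  → value = 0.3903
Under Gödel:
  x3 OR x4 = max(a, b) on (0.66, 0.18) = 0.66
  NOT x4 = 1 − 0.18 = 0.82
  x3 AND NOT x4 = min(a, b) on (0.66, 0.82) = 0.66
  (x3 OR x4) AND (x3 AND NOT x4) = min(a, b) on (0.66, 0.66) = 0.66
  → value = 0.6600
|0.3903 − 0.6600| = 0.270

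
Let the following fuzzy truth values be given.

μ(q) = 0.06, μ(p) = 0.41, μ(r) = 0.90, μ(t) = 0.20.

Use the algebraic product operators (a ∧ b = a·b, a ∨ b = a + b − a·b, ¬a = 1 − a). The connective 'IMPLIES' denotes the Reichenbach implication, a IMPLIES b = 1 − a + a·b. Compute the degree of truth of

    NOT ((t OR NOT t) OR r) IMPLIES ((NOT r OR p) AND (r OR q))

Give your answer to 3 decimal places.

NOT t = 1 − 0.2000 = 0.8000
t OR NOT t = a + b − a·b on (0.2000, 0.8000) = 0.8400
(t OR NOT t) OR r = a + b − a·b on (0.8400, 0.9000) = 0.9840
NOT ((t OR NOT t) OR r) = 1 − 0.9840 = 0.0160
NOT r = 1 − 0.9000 = 0.1000
NOT r OR p = a + b − a·b on (0.1000, 0.4100) = 0.4690
r OR q = a + b − a·b on (0.9000, 0.0600) = 0.9060
(NOT r OR p) AND (r OR q) = a·b on (0.4690, 0.9060) = 0.4249
NOT ((t OR NOT t) OR r) IMPLIES ((NOT r OR p) AND (r OR q))  [Reichenbach: 1 − a + a·b] with a=0.0160, b=0.4249 → 0.9908

0.991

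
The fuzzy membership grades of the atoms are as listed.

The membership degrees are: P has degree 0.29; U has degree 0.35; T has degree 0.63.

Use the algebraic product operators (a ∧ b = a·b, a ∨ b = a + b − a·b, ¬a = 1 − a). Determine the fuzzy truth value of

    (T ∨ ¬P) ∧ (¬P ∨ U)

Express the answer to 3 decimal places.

¬P = 1 − 0.2900 = 0.7100
T ∨ ¬P = a + b − a·b on (0.6300, 0.7100) = 0.8927
¬P = 1 − 0.2900 = 0.7100
¬P ∨ U = a + b − a·b on (0.7100, 0.3500) = 0.8115
(T ∨ ¬P) ∧ (¬P ∨ U) = a·b on (0.8927, 0.8115) = 0.7244

0.724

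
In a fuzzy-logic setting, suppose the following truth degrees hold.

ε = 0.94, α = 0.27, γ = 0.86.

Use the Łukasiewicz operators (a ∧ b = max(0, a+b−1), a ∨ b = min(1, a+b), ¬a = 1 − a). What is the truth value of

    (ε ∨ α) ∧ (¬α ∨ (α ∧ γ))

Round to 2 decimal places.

0.86

ε ∨ α = min(1, a+b) on (0.94, 0.27) = 1.00
¬α = 1 − 0.27 = 0.73
α ∧ γ = max(0, a+b−1) on (0.27, 0.86) = 0.13
¬α ∨ (α ∧ γ) = min(1, a+b) on (0.73, 0.13) = 0.86
(ε ∨ α) ∧ (¬α ∨ (α ∧ γ)) = max(0, a+b−1) on (1.00, 0.86) = 0.86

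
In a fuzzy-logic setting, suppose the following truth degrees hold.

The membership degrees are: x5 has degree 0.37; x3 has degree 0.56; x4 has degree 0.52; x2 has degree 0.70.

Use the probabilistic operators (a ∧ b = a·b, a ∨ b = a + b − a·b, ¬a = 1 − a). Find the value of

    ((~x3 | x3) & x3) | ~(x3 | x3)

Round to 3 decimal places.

~x3 = 1 − 0.5600 = 0.4400
~x3 | x3 = a + b − a·b on (0.4400, 0.5600) = 0.7536
(~x3 | x3) & x3 = a·b on (0.7536, 0.5600) = 0.4220
x3 | x3 = a + b − a·b on (0.5600, 0.5600) = 0.8064
~(x3 | x3) = 1 − 0.8064 = 0.1936
((~x3 | x3) & x3) | ~(x3 | x3) = a + b − a·b on (0.4220, 0.1936) = 0.5339

0.534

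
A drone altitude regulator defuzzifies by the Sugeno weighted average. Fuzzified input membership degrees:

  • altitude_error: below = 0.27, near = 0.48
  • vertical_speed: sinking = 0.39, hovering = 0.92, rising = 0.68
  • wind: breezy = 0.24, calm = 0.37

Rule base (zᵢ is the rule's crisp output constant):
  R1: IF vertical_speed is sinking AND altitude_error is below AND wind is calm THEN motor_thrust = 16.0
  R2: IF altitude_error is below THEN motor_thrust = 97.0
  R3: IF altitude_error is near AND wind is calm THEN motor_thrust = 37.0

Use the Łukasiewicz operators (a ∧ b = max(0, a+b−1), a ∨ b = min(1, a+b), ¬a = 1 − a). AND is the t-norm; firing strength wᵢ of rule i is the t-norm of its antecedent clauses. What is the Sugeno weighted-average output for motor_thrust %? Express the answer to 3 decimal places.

97.000

R1 (z=16.0): sinking=0.39, below=0.27, calm=0.37; AND[max(0, a+b−1)] → w = 0.00
R2 (z=97.0): below=0.27 → w = 0.27
R3 (z=37.0): near=0.48, calm=0.37; AND[max(0, a+b−1)] → w = 0.00
Weighted average = (0.00·16.0 + 0.27·97.0 + 0.00·37.0) / (0.00 + 0.27 + 0.00)
  = 26.1900 / 0.2700 = 97.000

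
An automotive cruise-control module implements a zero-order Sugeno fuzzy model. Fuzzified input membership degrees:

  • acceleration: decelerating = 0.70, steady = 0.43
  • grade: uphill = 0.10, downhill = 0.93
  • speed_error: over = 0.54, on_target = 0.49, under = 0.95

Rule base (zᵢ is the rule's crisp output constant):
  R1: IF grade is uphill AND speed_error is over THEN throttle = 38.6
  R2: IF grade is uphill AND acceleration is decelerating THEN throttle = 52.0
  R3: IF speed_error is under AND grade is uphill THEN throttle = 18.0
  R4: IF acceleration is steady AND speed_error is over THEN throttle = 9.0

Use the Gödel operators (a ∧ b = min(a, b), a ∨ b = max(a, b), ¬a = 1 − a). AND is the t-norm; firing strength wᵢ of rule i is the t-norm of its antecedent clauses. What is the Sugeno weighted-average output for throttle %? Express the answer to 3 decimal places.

R1 (z=38.6): uphill=0.10, over=0.54; AND[min(a, b)] → w = 0.10
R2 (z=52.0): uphill=0.10, decelerating=0.70; AND[min(a, b)] → w = 0.10
R3 (z=18.0): under=0.95, uphill=0.10; AND[min(a, b)] → w = 0.10
R4 (z=9.0): steady=0.43, over=0.54; AND[min(a, b)] → w = 0.43
Weighted average = (0.10·38.6 + 0.10·52.0 + 0.10·18.0 + 0.43·9.0) / (0.10 + 0.10 + 0.10 + 0.43)
  = 14.7300 / 0.7300 = 20.178

20.178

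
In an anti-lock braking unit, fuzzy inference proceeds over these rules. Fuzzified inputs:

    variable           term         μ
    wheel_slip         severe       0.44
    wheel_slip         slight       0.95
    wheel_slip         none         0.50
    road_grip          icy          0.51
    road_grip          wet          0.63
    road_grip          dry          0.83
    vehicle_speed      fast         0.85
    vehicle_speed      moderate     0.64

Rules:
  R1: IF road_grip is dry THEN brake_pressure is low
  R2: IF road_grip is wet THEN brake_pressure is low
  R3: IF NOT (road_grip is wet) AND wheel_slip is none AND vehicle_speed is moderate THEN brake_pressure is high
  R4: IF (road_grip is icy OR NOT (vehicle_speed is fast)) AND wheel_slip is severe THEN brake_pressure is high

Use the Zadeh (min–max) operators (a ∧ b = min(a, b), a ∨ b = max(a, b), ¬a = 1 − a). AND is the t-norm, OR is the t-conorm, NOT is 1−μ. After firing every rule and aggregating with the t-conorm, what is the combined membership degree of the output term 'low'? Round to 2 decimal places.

R1: dry=0.83 → w = 0.83
R2: wet=0.63 → w = 0.63
R3: ¬wet=1−0.63=0.37, none=0.50, moderate=0.64; AND[min(a, b)] → w = 0.37
R4: (icy=0.51 OR ¬fast=1−0.85=0.15) = 0.51; AND[min(a, b)] with severe=0.44 → w = 0.44
Rules with consequent 'low': {R1, R2} → strengths 0.83, 0.63
Aggregate via t-conorm [max(a, b)]: 0.83

0.83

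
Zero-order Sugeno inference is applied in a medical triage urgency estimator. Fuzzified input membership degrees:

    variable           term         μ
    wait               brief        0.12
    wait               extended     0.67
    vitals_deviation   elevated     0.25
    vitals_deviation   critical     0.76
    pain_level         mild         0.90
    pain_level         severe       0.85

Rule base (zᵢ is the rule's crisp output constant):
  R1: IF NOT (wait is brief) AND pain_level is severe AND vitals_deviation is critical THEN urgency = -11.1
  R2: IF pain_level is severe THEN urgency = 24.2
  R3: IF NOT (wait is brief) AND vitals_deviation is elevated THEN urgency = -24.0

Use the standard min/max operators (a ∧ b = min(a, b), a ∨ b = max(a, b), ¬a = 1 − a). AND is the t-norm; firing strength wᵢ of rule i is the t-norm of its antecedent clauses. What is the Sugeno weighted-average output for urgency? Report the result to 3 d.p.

3.298

R1 (z=-11.1): ¬brief=1−0.12=0.88, severe=0.85, critical=0.76; AND[min(a, b)] → w = 0.76
R2 (z=24.2): severe=0.85 → w = 0.85
R3 (z=-24.0): ¬brief=1−0.12=0.88, elevated=0.25; AND[min(a, b)] → w = 0.25
Weighted average = (0.76·-11.1 + 0.85·24.2 + 0.25·-24.0) / (0.76 + 0.85 + 0.25)
  = 6.1340 / 1.8600 = 3.298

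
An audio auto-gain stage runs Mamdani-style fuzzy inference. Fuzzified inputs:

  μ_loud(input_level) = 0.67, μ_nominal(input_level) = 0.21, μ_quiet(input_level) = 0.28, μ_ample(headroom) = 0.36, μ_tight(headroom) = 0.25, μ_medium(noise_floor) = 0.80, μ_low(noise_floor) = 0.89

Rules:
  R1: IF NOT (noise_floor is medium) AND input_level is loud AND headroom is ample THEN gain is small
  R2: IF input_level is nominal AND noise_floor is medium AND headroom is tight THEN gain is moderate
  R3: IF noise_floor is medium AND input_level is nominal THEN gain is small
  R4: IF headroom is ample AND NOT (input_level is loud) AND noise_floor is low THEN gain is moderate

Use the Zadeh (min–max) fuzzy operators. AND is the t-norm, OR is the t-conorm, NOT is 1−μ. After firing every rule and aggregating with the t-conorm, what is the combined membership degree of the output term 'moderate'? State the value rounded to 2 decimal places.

R1: ¬medium=1−0.80=0.20, loud=0.67, ample=0.36; AND[min(a, b)] → w = 0.20
R2: nominal=0.21, medium=0.80, tight=0.25; AND[min(a, b)] → w = 0.21
R3: medium=0.80, nominal=0.21; AND[min(a, b)] → w = 0.21
R4: ample=0.36, ¬loud=1−0.67=0.33, low=0.89; AND[min(a, b)] → w = 0.33
Rules with consequent 'moderate': {R2, R4} → strengths 0.21, 0.33
Aggregate via t-conorm [max(a, b)]: 0.33

0.33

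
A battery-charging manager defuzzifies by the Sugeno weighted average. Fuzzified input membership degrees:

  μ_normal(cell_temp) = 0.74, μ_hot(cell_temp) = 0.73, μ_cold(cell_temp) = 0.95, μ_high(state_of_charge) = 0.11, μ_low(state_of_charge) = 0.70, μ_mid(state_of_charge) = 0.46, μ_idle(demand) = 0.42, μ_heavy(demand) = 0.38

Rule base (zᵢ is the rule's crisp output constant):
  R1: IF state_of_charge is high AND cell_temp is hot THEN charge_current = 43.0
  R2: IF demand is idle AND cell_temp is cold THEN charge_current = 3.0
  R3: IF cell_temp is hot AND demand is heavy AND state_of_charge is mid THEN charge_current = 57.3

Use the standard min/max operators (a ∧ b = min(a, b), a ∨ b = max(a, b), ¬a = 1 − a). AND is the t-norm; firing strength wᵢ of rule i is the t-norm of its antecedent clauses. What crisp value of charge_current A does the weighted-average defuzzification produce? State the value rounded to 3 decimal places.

30.510

R1 (z=43.0): high=0.11, hot=0.73; AND[min(a, b)] → w = 0.11
R2 (z=3.0): idle=0.42, cold=0.95; AND[min(a, b)] → w = 0.42
R3 (z=57.3): hot=0.73, heavy=0.38, mid=0.46; AND[min(a, b)] → w = 0.38
Weighted average = (0.11·43.0 + 0.42·3.0 + 0.38·57.3) / (0.11 + 0.42 + 0.38)
  = 27.7640 / 0.9100 = 30.510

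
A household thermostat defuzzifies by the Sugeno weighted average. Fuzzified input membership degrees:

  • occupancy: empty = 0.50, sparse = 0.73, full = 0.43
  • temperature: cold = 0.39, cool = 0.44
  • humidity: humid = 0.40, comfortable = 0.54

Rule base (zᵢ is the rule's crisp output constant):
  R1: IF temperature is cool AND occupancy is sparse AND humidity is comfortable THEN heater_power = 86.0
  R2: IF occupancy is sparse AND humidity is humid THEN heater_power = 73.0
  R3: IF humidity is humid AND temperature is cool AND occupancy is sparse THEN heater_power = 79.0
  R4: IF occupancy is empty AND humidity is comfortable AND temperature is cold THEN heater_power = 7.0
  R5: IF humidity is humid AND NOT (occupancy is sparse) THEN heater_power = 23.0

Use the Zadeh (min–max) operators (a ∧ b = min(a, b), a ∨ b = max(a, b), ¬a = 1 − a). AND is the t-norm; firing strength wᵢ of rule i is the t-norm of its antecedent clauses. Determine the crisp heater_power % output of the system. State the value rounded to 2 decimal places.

R1 (z=86.0): cool=0.44, sparse=0.73, comfortable=0.54; AND[min(a, b)] → w = 0.44
R2 (z=73.0): sparse=0.73, humid=0.40; AND[min(a, b)] → w = 0.40
R3 (z=79.0): humid=0.40, cool=0.44, sparse=0.73; AND[min(a, b)] → w = 0.40
R4 (z=7.0): empty=0.50, comfortable=0.54, cold=0.39; AND[min(a, b)] → w = 0.39
R5 (z=23.0): humid=0.40, ¬sparse=1−0.73=0.27; AND[min(a, b)] → w = 0.27
Weighted average = (0.44·86.0 + 0.40·73.0 + 0.40·79.0 + 0.39·7.0 + 0.27·23.0) / (0.44 + 0.40 + 0.40 + 0.39 + 0.27)
  = 107.5800 / 1.9000 = 56.62

56.62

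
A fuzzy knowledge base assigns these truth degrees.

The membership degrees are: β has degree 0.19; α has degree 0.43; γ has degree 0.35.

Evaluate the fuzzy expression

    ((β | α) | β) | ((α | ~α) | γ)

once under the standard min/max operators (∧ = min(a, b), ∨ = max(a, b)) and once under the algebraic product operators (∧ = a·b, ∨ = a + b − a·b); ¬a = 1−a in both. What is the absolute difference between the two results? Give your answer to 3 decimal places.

Under standard min/max:
  β | α = max(a, b) on (0.19, 0.43) = 0.43
  (β | α) | β = max(a, b) on (0.43, 0.19) = 0.43
  ~α = 1 − 0.43 = 0.57
  α | ~α = max(a, b) on (0.43, 0.57) = 0.57
  (α | ~α) | γ = max(a, b) on (0.57, 0.35) = 0.57
  ((β | α) | β) | ((α | ~α) | γ) = max(a, b) on (0.43, 0.57) = 0.57
  → value = 0.5700
Under algebraic product:
  β | α = a + b − a·b on (0.1900, 0.4300) = 0.5383
  (β | α) | β = a + b − a·b on (0.5383, 0.1900) = 0.6260
  ~α = 1 − 0.4300 = 0.5700
  α | ~α = a + b − a·b on (0.4300, 0.5700) = 0.7549
  (α | ~α) | γ = a + b − a·b on (0.7549, 0.3500) = 0.8407
  ((β | α) | β) | ((α | ~α) | γ) = a + b − a·b on (0.6260, 0.8407) = 0.9404
  → value = 0.9404
|0.5700 − 0.9404| = 0.370

0.370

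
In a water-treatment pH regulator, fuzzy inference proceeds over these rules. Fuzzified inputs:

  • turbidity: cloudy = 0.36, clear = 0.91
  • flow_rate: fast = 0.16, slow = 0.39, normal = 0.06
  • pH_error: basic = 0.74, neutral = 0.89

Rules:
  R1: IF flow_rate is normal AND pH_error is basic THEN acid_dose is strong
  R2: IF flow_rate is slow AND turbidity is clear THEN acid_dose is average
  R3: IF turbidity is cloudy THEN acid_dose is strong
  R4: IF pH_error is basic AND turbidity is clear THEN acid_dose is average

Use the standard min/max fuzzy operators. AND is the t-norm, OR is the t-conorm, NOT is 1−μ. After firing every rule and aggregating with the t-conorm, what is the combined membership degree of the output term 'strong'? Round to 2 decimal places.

0.36

R1: normal=0.06, basic=0.74; AND[min(a, b)] → w = 0.06
R2: slow=0.39, clear=0.91; AND[min(a, b)] → w = 0.39
R3: cloudy=0.36 → w = 0.36
R4: basic=0.74, clear=0.91; AND[min(a, b)] → w = 0.74
Rules with consequent 'strong': {R1, R3} → strengths 0.06, 0.36
Aggregate via t-conorm [max(a, b)]: 0.36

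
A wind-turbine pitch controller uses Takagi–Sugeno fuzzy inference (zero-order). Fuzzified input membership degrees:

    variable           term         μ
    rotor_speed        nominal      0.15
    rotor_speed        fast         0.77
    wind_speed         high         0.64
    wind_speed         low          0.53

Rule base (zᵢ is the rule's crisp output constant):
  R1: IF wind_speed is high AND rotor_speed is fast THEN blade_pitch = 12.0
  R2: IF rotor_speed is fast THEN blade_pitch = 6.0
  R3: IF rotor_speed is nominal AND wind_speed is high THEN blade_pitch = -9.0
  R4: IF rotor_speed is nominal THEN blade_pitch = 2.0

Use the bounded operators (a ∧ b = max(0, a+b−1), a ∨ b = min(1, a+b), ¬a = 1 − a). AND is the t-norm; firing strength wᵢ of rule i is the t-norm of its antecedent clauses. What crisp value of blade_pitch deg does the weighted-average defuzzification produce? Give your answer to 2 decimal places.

R1 (z=12.0): high=0.64, fast=0.77; AND[max(0, a+b−1)] → w = 0.41
R2 (z=6.0): fast=0.77 → w = 0.77
R3 (z=-9.0): nominal=0.15, high=0.64; AND[max(0, a+b−1)] → w = 0.00
R4 (z=2.0): nominal=0.15 → w = 0.15
Weighted average = (0.41·12.0 + 0.77·6.0 + 0.00·-9.0 + 0.15·2.0) / (0.41 + 0.77 + 0.00 + 0.15)
  = 9.8400 / 1.3300 = 7.40

7.40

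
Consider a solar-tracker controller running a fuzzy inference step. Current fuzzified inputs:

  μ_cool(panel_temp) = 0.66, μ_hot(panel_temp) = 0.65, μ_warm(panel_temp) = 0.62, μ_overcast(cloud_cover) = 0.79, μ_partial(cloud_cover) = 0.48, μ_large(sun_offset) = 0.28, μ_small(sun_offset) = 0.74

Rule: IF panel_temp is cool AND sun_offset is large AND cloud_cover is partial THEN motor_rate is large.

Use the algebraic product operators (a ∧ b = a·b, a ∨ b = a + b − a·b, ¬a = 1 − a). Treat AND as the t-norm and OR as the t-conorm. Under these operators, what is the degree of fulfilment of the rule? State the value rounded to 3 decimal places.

firing strength: cool=0.66, large=0.28, partial=0.48; AND[a·b] → w = 0.0887

0.089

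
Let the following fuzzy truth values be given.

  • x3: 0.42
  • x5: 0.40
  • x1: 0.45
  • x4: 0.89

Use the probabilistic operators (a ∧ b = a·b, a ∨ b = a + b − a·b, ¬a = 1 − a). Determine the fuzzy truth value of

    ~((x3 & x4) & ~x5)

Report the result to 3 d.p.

0.776

x3 & x4 = a·b on (0.4200, 0.8900) = 0.3738
~x5 = 1 − 0.4000 = 0.6000
(x3 & x4) & ~x5 = a·b on (0.3738, 0.6000) = 0.2243
~((x3 & x4) & ~x5) = 1 − 0.2243 = 0.7757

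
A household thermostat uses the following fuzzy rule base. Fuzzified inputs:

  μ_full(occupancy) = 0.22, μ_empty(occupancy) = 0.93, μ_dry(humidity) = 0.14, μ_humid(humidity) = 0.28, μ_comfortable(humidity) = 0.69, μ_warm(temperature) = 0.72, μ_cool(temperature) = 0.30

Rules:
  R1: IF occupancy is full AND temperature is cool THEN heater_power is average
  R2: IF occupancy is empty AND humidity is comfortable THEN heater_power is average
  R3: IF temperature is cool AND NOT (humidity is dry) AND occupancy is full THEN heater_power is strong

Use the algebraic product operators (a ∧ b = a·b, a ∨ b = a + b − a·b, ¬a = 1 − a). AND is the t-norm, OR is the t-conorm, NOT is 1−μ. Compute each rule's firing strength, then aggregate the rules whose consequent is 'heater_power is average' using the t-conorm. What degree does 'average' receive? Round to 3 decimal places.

0.665

R1: full=0.22, cool=0.30; AND[a·b] → w = 0.0660
R2: empty=0.93, comfortable=0.69; AND[a·b] → w = 0.6417
R3: cool=0.30, ¬dry=1−0.14=0.86, full=0.22; AND[a·b] → w = 0.0568
Rules with consequent 'average': {R1, R2} → strengths 0.0660, 0.6417
Aggregate via t-conorm [a + b − a·b]: 0.6653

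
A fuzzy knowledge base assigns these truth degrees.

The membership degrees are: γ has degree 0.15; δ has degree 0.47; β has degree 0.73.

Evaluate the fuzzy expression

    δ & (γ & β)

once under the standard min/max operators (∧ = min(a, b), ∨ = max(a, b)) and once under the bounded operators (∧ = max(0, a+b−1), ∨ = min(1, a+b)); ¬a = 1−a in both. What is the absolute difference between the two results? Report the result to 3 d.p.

0.150

Under standard min/max:
  γ & β = min(a, b) on (0.15, 0.73) = 0.15
  δ & (γ & β) = min(a, b) on (0.47, 0.15) = 0.15
  → value = 0.1500
Under bounded:
  γ & β = max(0, a+b−1) on (0.15, 0.73) = 0.00
  δ & (γ & β) = max(0, a+b−1) on (0.47, 0.00) = 0.00
  → value = 0.0000
|0.1500 − 0.0000| = 0.150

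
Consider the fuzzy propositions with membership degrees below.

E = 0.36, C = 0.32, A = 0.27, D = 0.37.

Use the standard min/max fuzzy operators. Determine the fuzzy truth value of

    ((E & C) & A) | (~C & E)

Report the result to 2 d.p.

0.36

E & C = min(a, b) on (0.36, 0.32) = 0.32
(E & C) & A = min(a, b) on (0.32, 0.27) = 0.27
~C = 1 − 0.32 = 0.68
~C & E = min(a, b) on (0.68, 0.36) = 0.36
((E & C) & A) | (~C & E) = max(a, b) on (0.27, 0.36) = 0.36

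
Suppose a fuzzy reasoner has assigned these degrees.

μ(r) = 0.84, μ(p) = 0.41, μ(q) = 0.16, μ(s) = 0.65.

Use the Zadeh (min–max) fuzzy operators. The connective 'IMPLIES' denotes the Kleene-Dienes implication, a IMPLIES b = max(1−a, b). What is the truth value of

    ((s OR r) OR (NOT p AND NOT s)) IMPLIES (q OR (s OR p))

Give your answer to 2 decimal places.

0.65

s OR r = max(a, b) on (0.65, 0.84) = 0.84
NOT p = 1 − 0.41 = 0.59
NOT s = 1 − 0.65 = 0.35
NOT p AND NOT s = min(a, b) on (0.59, 0.35) = 0.35
(s OR r) OR (NOT p AND NOT s) = max(a, b) on (0.84, 0.35) = 0.84
s OR p = max(a, b) on (0.65, 0.41) = 0.65
q OR (s OR p) = max(a, b) on (0.16, 0.65) = 0.65
((s OR r) OR (NOT p AND NOT s)) IMPLIES (q OR (s OR p))  [Kleene-Dienes: max(1−a, b)] with a=0.84, b=0.65 → 0.65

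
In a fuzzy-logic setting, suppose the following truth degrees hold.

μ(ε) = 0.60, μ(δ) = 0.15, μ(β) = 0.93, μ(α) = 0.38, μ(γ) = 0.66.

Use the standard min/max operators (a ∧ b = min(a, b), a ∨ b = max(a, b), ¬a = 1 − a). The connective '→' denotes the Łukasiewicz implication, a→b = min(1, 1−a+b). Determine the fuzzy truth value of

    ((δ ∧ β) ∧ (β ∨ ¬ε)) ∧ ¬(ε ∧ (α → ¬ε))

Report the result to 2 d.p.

δ ∧ β = min(a, b) on (0.15, 0.93) = 0.15
¬ε = 1 − 0.60 = 0.40
β ∨ ¬ε = max(a, b) on (0.93, 0.40) = 0.93
(δ ∧ β) ∧ (β ∨ ¬ε) = min(a, b) on (0.15, 0.93) = 0.15
¬ε = 1 − 0.60 = 0.40
α → ¬ε  [Łukasiewicz: min(1, 1−a+b)] with a=0.38, b=0.40 → 1.00
ε ∧ (α → ¬ε) = min(a, b) on (0.60, 1.00) = 0.60
¬(ε ∧ (α → ¬ε)) = 1 − 0.60 = 0.40
((δ ∧ β) ∧ (β ∨ ¬ε)) ∧ ¬(ε ∧ (α → ¬ε)) = min(a, b) on (0.15, 0.40) = 0.15

0.15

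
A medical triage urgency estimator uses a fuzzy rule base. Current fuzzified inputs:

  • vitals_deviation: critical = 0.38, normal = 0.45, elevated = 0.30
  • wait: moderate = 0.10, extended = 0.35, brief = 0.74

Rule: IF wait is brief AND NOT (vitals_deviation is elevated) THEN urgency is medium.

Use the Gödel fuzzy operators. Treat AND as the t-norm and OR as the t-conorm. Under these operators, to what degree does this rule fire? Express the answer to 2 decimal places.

firing strength: brief=0.74, ¬elevated=1−0.30=0.70; AND[min(a, b)] → w = 0.70

0.70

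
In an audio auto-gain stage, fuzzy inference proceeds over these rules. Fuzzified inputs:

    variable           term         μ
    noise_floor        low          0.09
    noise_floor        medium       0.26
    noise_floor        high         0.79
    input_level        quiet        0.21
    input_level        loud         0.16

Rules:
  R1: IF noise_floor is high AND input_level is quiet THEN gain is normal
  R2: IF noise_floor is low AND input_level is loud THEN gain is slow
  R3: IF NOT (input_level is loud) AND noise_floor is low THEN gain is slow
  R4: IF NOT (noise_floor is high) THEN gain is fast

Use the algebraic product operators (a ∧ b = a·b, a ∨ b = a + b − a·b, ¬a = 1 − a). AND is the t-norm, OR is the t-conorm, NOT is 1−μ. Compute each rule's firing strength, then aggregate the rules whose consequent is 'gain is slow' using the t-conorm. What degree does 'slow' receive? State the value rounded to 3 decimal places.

0.089

R1: high=0.79, quiet=0.21; AND[a·b] → w = 0.1659
R2: low=0.09, loud=0.16; AND[a·b] → w = 0.0144
R3: ¬loud=1−0.16=0.84, low=0.09; AND[a·b] → w = 0.0756
R4: ¬high=1−0.79=0.21 → w = 0.2100
Rules with consequent 'slow': {R2, R3} → strengths 0.0144, 0.0756
Aggregate via t-conorm [a + b − a·b]: 0.0889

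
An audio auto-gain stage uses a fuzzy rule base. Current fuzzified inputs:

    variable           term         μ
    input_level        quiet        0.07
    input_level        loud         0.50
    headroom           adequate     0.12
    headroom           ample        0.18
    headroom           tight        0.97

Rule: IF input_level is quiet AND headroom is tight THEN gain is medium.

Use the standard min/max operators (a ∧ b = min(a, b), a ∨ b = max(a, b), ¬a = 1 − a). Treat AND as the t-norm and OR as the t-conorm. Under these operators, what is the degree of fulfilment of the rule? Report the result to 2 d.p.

firing strength: quiet=0.07, tight=0.97; AND[min(a, b)] → w = 0.07

0.07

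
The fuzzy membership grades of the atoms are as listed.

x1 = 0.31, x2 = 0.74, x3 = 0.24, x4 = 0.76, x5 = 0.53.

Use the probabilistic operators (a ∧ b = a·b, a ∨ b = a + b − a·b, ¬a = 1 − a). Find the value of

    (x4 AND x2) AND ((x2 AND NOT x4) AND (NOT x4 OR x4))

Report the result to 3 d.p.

x4 AND x2 = a·b on (0.7600, 0.7400) = 0.5624
NOT x4 = 1 − 0.7600 = 0.2400
x2 AND NOT x4 = a·b on (0.7400, 0.2400) = 0.1776
NOT x4 = 1 − 0.7600 = 0.2400
NOT x4 OR x4 = a + b − a·b on (0.2400, 0.7600) = 0.8176
(x2 AND NOT x4) AND (NOT x4 OR x4) = a·b on (0.1776, 0.8176) = 0.1452
(x4 AND x2) AND ((x2 AND NOT x4) AND (NOT x4 OR x4)) = a·b on (0.5624, 0.1452) = 0.0817

0.082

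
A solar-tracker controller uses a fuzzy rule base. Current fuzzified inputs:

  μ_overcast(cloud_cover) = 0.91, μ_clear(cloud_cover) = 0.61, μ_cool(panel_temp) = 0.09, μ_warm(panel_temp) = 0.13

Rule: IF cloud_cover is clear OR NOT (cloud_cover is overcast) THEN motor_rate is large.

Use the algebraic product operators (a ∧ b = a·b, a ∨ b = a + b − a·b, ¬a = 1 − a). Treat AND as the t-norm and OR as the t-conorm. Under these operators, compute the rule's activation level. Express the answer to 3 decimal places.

firing strength: clear=0.61, ¬overcast=1−0.91=0.09; OR[a + b − a·b] → w = 0.6451

0.645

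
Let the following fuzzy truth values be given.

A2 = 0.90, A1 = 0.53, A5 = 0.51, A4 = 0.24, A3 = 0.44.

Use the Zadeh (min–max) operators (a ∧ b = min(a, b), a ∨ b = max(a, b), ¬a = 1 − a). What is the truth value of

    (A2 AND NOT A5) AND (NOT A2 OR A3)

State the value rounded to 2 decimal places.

NOT A5 = 1 − 0.51 = 0.49
A2 AND NOT A5 = min(a, b) on (0.90, 0.49) = 0.49
NOT A2 = 1 − 0.90 = 0.10
NOT A2 OR A3 = max(a, b) on (0.10, 0.44) = 0.44
(A2 AND NOT A5) AND (NOT A2 OR A3) = min(a, b) on (0.49, 0.44) = 0.44

0.44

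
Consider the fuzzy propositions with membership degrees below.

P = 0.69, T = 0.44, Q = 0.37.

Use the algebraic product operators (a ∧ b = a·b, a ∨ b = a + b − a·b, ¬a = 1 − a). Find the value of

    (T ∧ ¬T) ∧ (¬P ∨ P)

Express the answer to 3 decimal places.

0.194

¬T = 1 − 0.4400 = 0.5600
T ∧ ¬T = a·b on (0.4400, 0.5600) = 0.2464
¬P = 1 − 0.6900 = 0.3100
¬P ∨ P = a + b − a·b on (0.3100, 0.6900) = 0.7861
(T ∧ ¬T) ∧ (¬P ∨ P) = a·b on (0.2464, 0.7861) = 0.1937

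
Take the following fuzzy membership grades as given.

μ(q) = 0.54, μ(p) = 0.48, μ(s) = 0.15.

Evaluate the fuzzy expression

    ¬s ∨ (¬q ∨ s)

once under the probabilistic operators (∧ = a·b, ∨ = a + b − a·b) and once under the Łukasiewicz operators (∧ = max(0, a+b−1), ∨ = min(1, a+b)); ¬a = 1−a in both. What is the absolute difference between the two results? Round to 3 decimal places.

0.069

Under probabilistic:
  ¬s = 1 − 0.1500 = 0.8500
  ¬q = 1 − 0.5400 = 0.4600
  ¬q ∨ s = a + b − a·b on (0.4600, 0.1500) = 0.5410
  ¬s ∨ (¬q ∨ s) = a + b − a·b on (0.8500, 0.5410) = 0.9311
  → value = 0.9311
Under Łukasiewicz:
  ¬s = 1 − 0.15 = 0.85
  ¬q = 1 − 0.54 = 0.46
  ¬q ∨ s = min(1, a+b) on (0.46, 0.15) = 0.61
  ¬s ∨ (¬q ∨ s) = min(1, a+b) on (0.85, 0.61) = 1.00
  → value = 1.0000
|0.9311 − 1.0000| = 0.069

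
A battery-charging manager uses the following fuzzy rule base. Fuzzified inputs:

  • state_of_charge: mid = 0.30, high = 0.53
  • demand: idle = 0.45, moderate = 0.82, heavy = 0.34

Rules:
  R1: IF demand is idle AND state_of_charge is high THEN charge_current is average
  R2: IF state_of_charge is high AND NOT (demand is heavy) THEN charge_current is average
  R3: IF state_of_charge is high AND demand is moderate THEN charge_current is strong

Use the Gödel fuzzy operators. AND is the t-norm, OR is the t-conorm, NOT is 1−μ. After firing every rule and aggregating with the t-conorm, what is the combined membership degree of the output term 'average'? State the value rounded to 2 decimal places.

R1: idle=0.45, high=0.53; AND[min(a, b)] → w = 0.45
R2: high=0.53, ¬heavy=1−0.34=0.66; AND[min(a, b)] → w = 0.53
R3: high=0.53, moderate=0.82; AND[min(a, b)] → w = 0.53
Rules with consequent 'average': {R1, R2} → strengths 0.45, 0.53
Aggregate via t-conorm [max(a, b)]: 0.53

0.53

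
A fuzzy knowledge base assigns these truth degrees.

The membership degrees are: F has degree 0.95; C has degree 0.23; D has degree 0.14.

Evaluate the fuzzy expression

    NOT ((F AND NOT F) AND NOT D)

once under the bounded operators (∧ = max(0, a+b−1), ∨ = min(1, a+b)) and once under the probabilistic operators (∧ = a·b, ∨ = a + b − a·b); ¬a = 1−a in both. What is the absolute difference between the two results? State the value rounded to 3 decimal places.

Under bounded:
  NOT F = 1 − 0.95 = 0.05
  F AND NOT F = max(0, a+b−1) on (0.95, 0.05) = 0.00
  NOT D = 1 − 0.14 = 0.86
  (F AND NOT F) AND NOT D = max(0, a+b−1) on (0.00, 0.86) = 0.00
  NOT ((F AND NOT F) AND NOT D) = 1 − 0.00 = 1.00
  → value = 1.0000
Under probabilistic:
  NOT F = 1 − 0.9500 = 0.0500
  F AND NOT F = a·b on (0.9500, 0.0500) = 0.0475
  NOT D = 1 − 0.1400 = 0.8600
  (F AND NOT F) AND NOT D = a·b on (0.0475, 0.8600) = 0.0409
  NOT ((F AND NOT F) AND NOT D) = 1 − 0.0409 = 0.9591
  → value = 0.9591
|1.0000 − 0.9591| = 0.041

0.041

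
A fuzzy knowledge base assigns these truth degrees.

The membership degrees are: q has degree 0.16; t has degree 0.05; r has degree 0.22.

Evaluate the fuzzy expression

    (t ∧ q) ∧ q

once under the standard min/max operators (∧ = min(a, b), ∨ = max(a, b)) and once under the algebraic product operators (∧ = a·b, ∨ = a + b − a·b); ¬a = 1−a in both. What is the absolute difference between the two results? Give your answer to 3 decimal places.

0.049

Under standard min/max:
  t ∧ q = min(a, b) on (0.05, 0.16) = 0.05
  (t ∧ q) ∧ q = min(a, b) on (0.05, 0.16) = 0.05
  → value = 0.0500
Under algebraic product:
  t ∧ q = a·b on (0.0500, 0.1600) = 0.0080
  (t ∧ q) ∧ q = a·b on (0.0080, 0.1600) = 0.0013
  → value = 0.0013
|0.0500 − 0.0013| = 0.049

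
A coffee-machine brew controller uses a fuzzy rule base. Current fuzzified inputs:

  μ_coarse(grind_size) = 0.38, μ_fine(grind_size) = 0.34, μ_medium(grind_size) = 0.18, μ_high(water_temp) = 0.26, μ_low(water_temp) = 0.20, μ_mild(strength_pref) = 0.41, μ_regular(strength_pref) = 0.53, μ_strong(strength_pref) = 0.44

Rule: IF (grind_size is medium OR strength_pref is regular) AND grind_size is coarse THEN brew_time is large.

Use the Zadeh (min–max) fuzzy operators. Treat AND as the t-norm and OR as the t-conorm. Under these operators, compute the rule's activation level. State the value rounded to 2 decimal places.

firing strength: (medium=0.18 OR regular=0.53) = 0.53; AND[min(a, b)] with coarse=0.38 → w = 0.38

0.38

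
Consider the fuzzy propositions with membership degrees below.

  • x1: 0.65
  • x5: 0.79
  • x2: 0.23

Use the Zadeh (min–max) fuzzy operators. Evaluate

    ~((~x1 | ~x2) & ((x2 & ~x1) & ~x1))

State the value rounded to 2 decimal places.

0.77

~x1 = 1 − 0.65 = 0.35
~x2 = 1 − 0.23 = 0.77
~x1 | ~x2 = max(a, b) on (0.35, 0.77) = 0.77
~x1 = 1 − 0.65 = 0.35
x2 & ~x1 = min(a, b) on (0.23, 0.35) = 0.23
~x1 = 1 − 0.65 = 0.35
(x2 & ~x1) & ~x1 = min(a, b) on (0.23, 0.35) = 0.23
(~x1 | ~x2) & ((x2 & ~x1) & ~x1) = min(a, b) on (0.77, 0.23) = 0.23
~((~x1 | ~x2) & ((x2 & ~x1) & ~x1)) = 1 − 0.23 = 0.77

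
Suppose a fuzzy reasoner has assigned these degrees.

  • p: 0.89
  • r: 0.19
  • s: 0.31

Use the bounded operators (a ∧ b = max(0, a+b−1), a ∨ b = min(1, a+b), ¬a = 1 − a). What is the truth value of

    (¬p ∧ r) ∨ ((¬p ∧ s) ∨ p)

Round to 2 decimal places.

0.89

¬p = 1 − 0.89 = 0.11
¬p ∧ r = max(0, a+b−1) on (0.11, 0.19) = 0.00
¬p = 1 − 0.89 = 0.11
¬p ∧ s = max(0, a+b−1) on (0.11, 0.31) = 0.00
(¬p ∧ s) ∨ p = min(1, a+b) on (0.00, 0.89) = 0.89
(¬p ∧ r) ∨ ((¬p ∧ s) ∨ p) = min(1, a+b) on (0.00, 0.89) = 0.89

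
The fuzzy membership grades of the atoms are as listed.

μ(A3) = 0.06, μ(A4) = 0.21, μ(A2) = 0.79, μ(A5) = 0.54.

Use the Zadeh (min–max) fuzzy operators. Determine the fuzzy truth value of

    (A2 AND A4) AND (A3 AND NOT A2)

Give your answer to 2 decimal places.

A2 AND A4 = min(a, b) on (0.79, 0.21) = 0.21
NOT A2 = 1 − 0.79 = 0.21
A3 AND NOT A2 = min(a, b) on (0.06, 0.21) = 0.06
(A2 AND A4) AND (A3 AND NOT A2) = min(a, b) on (0.21, 0.06) = 0.06

0.06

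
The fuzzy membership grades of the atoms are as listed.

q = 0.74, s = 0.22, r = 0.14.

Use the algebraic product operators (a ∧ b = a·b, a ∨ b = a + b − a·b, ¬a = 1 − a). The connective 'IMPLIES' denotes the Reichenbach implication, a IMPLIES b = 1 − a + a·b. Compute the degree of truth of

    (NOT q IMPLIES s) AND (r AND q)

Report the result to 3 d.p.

NOT q = 1 − 0.7400 = 0.2600
NOT q IMPLIES s  [Reichenbach: 1 − a + a·b] with a=0.2600, b=0.2200 → 0.7972
r AND q = a·b on (0.1400, 0.7400) = 0.1036
(NOT q IMPLIES s) AND (r AND q) = a·b on (0.7972, 0.1036) = 0.0826

0.083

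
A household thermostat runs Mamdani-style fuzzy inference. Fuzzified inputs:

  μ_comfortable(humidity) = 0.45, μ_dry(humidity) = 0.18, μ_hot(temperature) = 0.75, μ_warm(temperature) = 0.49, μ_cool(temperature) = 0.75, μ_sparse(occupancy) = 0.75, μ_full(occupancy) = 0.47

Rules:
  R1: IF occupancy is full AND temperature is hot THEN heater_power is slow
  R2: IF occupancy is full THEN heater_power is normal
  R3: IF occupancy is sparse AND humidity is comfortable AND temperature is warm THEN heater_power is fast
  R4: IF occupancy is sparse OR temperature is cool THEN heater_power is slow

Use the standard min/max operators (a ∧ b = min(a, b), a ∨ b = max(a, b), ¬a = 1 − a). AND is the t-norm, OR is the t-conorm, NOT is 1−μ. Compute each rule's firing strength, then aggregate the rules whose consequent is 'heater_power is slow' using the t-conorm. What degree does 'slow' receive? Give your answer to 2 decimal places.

R1: full=0.47, hot=0.75; AND[min(a, b)] → w = 0.47
R2: full=0.47 → w = 0.47
R3: sparse=0.75, comfortable=0.45, warm=0.49; AND[min(a, b)] → w = 0.45
R4: sparse=0.75, cool=0.75; OR[max(a, b)] → w = 0.75
Rules with consequent 'slow': {R1, R4} → strengths 0.47, 0.75
Aggregate via t-conorm [max(a, b)]: 0.75

0.75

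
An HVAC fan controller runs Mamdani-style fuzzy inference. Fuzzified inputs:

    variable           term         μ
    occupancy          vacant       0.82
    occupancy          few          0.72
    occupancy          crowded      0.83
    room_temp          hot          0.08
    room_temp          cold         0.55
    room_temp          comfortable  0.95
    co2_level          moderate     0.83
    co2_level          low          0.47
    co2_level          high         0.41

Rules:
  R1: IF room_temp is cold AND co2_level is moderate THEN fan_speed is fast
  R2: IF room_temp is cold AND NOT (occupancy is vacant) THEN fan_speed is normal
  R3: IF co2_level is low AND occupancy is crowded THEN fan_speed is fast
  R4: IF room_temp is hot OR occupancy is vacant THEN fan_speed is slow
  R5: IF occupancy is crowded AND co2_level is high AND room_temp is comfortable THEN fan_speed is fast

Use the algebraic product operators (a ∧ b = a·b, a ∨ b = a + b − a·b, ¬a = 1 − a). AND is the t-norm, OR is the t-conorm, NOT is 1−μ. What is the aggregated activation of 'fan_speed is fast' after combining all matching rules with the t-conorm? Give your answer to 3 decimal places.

0.776

R1: cold=0.55, moderate=0.83; AND[a·b] → w = 0.4565
R2: cold=0.55, ¬vacant=1−0.82=0.18; AND[a·b] → w = 0.0990
R3: low=0.47, crowded=0.83; AND[a·b] → w = 0.3901
R4: hot=0.08, vacant=0.82; OR[a + b − a·b] → w = 0.8344
R5: crowded=0.83, high=0.41, comfortable=0.95; AND[a·b] → w = 0.3233
Rules with consequent 'fast': {R1, R3, R5} → strengths 0.4565, 0.3901, 0.3233
Aggregate via t-conorm [a + b − a·b]: 0.7757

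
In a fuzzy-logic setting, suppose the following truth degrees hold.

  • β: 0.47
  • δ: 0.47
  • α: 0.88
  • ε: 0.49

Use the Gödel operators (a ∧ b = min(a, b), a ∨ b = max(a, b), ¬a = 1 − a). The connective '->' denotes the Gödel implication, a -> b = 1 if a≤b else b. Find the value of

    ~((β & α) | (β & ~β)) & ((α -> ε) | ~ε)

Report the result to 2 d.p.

β & α = min(a, b) on (0.47, 0.88) = 0.47
~β = 1 − 0.47 = 0.53
β & ~β = min(a, b) on (0.47, 0.53) = 0.47
(β & α) | (β & ~β) = max(a, b) on (0.47, 0.47) = 0.47
~((β & α) | (β & ~β)) = 1 − 0.47 = 0.53
α -> ε  [Gödel: 1 if a≤b else b] with a=0.88, b=0.49 → 0.49
~ε = 1 − 0.49 = 0.51
(α -> ε) | ~ε = max(a, b) on (0.49, 0.51) = 0.51
~((β & α) | (β & ~β)) & ((α -> ε) | ~ε) = min(a, b) on (0.53, 0.51) = 0.51

0.51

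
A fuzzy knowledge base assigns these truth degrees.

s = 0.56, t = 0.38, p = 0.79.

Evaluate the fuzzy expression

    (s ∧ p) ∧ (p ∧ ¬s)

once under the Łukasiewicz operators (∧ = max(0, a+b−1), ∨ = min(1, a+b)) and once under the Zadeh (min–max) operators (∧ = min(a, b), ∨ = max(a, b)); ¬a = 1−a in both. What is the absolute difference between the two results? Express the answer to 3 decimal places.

0.440

Under Łukasiewicz:
  s ∧ p = max(0, a+b−1) on (0.56, 0.79) = 0.35
  ¬s = 1 − 0.56 = 0.44
  p ∧ ¬s = max(0, a+b−1) on (0.79, 0.44) = 0.23
  (s ∧ p) ∧ (p ∧ ¬s) = max(0, a+b−1) on (0.35, 0.23) = 0.00
  → value = 0.0000
Under Zadeh (min–max):
  s ∧ p = min(a, b) on (0.56, 0.79) = 0.56
  ¬s = 1 − 0.56 = 0.44
  p ∧ ¬s = min(a, b) on (0.79, 0.44) = 0.44
  (s ∧ p) ∧ (p ∧ ¬s) = min(a, b) on (0.56, 0.44) = 0.44
  → value = 0.4400
|0.0000 − 0.4400| = 0.440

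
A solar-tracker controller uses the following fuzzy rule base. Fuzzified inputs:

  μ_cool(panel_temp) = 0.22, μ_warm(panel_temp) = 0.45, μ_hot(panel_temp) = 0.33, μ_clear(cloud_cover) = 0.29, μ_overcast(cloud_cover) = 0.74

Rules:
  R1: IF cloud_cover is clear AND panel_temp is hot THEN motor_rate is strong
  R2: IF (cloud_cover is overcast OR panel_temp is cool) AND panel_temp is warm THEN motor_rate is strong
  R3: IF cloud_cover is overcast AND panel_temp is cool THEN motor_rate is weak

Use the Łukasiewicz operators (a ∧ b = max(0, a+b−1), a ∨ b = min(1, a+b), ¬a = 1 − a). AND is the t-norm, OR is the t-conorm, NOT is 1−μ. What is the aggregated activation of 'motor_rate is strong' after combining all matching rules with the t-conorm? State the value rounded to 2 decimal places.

R1: clear=0.29, hot=0.33; AND[max(0, a+b−1)] → w = 0.00
R2: (overcast=0.74 OR cool=0.22) = 0.96; AND[max(0, a+b−1)] with warm=0.45 → w = 0.41
R3: overcast=0.74, cool=0.22; AND[max(0, a+b−1)] → w = 0.00
Rules with consequent 'strong': {R1, R2} → strengths 0.00, 0.41
Aggregate via t-conorm [min(1, a+b)]: 0.41

0.41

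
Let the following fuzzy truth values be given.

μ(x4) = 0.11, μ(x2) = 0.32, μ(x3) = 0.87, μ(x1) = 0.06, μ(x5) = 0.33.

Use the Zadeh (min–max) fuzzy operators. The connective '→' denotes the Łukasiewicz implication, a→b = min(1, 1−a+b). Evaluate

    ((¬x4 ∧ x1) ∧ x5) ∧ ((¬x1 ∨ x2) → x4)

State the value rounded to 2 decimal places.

0.06

¬x4 = 1 − 0.11 = 0.89
¬x4 ∧ x1 = min(a, b) on (0.89, 0.06) = 0.06
(¬x4 ∧ x1) ∧ x5 = min(a, b) on (0.06, 0.33) = 0.06
¬x1 = 1 − 0.06 = 0.94
¬x1 ∨ x2 = max(a, b) on (0.94, 0.32) = 0.94
(¬x1 ∨ x2) → x4  [Łukasiewicz: min(1, 1−a+b)] with a=0.94, b=0.11 → 0.17
((¬x4 ∧ x1) ∧ x5) ∧ ((¬x1 ∨ x2) → x4) = min(a, b) on (0.06, 0.17) = 0.06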